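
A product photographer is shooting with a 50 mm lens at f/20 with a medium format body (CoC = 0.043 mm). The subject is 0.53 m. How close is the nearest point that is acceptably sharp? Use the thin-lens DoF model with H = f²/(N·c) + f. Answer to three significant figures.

455 mm

Hyperfocal distance H = f²/(N·c) + f = 50²/(20 × 0.043) + 50 = 2500/0.86 + 50 ≈ 2957.0 mm ≈ 2.957 m.
Near limit Dn = s·(H − f)/(H + s − 2f) = 530 × (2957.0 − 50) / (2957.0 + 530 − 2 × 50) = 530 × 2907.0 / 3387.0 ≈ 454.89 mm.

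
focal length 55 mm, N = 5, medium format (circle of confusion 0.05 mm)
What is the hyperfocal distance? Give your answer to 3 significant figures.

12.2 m

Hyperfocal distance H = f²/(N·c) + f = 55²/(5 × 0.05) + 55 = 3025/0.25 + 55 ≈ 12155.0 mm ≈ 12.2 m.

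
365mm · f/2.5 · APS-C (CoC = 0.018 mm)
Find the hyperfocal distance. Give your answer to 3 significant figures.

2960 m

Hyperfocal distance H = f²/(N·c) + f = 365²/(2.5 × 0.018) + 365 = 133225/0.045 + 365 ≈ 2960920.6 mm ≈ 2960 m.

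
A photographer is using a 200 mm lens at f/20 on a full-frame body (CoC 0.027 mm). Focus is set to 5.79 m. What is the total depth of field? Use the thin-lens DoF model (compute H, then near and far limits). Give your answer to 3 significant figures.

Hyperfocal distance H = f²/(N·c) + f = 200²/(20 × 0.027) + 200 = 40000/0.54 + 200 ≈ 74274.1 mm ≈ 74.27 m.
Near limit Dn = s·(H − f)/(H + s − 2f) = 5790 × (74274.1 − 200) / (74274.1 + 5790 − 2 × 200) = 5790 × 74074.1 / 79664.1 ≈ 5383.72 mm.
Far limit Df = s·(H − f)/(H − s) = 5790 × (74274.1 − 200) / (74274.1 − 5790) = 5790 × 74074.1 / 68484.1 ≈ 6262.61 mm.
Depth of field = Df − Dn = 6262.61 − 5383.72 ≈ 878.89 mm ≈ 0.879 m.

0.879 m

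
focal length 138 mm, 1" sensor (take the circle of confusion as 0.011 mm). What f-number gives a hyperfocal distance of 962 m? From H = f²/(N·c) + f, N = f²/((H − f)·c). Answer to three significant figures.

Rearrange H = f²/(N·c) + f for N: N = f² / ((H − f)·c).
N = 138² / ((962000 − 138) × 0.011) = 19044 / 10580 ≈ 1.80.

f/1.80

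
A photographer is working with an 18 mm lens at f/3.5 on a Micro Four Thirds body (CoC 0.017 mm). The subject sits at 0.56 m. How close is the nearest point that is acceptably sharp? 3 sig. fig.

0.509 m

Hyperfocal distance H = f²/(N·c) + f = 18²/(3.5 × 0.017) + 18 = 324/0.0595 + 18 ≈ 5463.4 mm ≈ 5.463 m.
Near limit Dn = s·(H − f)/(H + s − 2f) = 560 × (5463.4 − 18) / (5463.4 + 560 − 2 × 18) = 560 × 5445.4 / 5987.4 ≈ 509.31 mm ≈ 0.509 m.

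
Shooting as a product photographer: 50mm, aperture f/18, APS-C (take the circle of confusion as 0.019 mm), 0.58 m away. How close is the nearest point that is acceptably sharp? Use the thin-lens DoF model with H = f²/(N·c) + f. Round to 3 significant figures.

Hyperfocal distance H = f²/(N·c) + f = 50²/(18 × 0.019) + 50 = 2500/0.342 + 50 ≈ 7359.9 mm ≈ 7.360 m.
Near limit Dn = s·(H − f)/(H + s − 2f) = 580 × (7359.9 − 50) / (7359.9 + 580 − 2 × 50) = 580 × 7309.9 / 7839.9 ≈ 540.79 mm ≈ 0.541 m.

0.541 m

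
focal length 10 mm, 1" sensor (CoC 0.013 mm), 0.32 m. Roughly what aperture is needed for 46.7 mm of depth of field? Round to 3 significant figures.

Write h = H − f = f²/(N·c). The thin-lens limits are Dn = s·h/(h + (s−f)) and Df = s·h/(h − (s−f)), so DoF = Df − Dn = 2·s·(s−f)·h / (h² − (s−f)²).
That is a quadratic in h: DoF·h² − 2·s·(s−f)·h − DoF·(s−f)² = 0 ⇒ h = (s−f)·(s + √(s² + DoF²)) / DoF = 310 × (320 + √(320² + 46.7²)) / 46.7 = 310 × (320 + 323.390) / 46.7 ≈ 4270.9 mm.
Then N = f²/(c·h) = 10² / (0.013 × 4270.9) = 100 / 55.522 ≈ 1.80.

f/1.80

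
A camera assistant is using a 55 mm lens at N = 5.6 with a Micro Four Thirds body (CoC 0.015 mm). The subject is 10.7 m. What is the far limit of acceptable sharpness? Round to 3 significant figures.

15.2 m

Hyperfocal distance H = f²/(N·c) + f = 55²/(5.6 × 0.015) + 55 = 3025/0.084 + 55 ≈ 36066.9 mm ≈ 36.07 m.
Far limit Df = s·(H − f)/(H − s) = 10700 × (36066.9 − 55) / (36066.9 − 10700) = 10700 × 36011.9 / 25366.9 ≈ 15190 mm ≈ 15.2 m.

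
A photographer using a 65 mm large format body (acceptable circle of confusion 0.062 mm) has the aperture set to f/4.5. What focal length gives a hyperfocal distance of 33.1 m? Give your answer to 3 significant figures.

96.0 mm

From H = f²/(N·c) + f, with f ≪ H: f ≈ √(H·N·c) = √(33100 × 4.5 × 0.062) = √9234.9 ≈ 96.10 mm.
Exact: f² + N·c·f − N·c·H = 0 ⇒ f = (−N·c + √((N·c)² + 4·N·c·H))/2 = (−0.279 + √36940)/2 ≈ 95.959 mm ≈ 96.0 mm.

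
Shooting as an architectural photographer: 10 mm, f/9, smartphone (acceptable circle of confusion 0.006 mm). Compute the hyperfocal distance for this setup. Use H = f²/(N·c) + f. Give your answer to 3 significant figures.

1.86 m

Hyperfocal distance H = f²/(N·c) + f = 10²/(9 × 0.006) + 10 = 100/0.054 + 10 ≈ 1861.9 mm ≈ 1.86 m.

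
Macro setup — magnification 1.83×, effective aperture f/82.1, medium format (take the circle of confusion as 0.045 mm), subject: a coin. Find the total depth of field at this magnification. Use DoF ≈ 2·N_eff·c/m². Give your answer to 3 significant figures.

At magnification m, DoF ≈ 2·N_eff·c/m² = 2 × 82.1 × 0.045 / 1.83² = 7.389 / 3.349 ≈ 2.21 mm.

2.21 mm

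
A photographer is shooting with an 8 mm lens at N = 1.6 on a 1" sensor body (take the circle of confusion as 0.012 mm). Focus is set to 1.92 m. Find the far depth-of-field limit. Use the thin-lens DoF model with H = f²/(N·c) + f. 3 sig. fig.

4.50 m

Hyperfocal distance H = f²/(N·c) + f = 8²/(1.6 × 0.012) + 8 = 64/0.0192 + 8 ≈ 3341.3 mm ≈ 3.341 m.
Far limit Df = s·(H − f)/(H − s) = 1920 × (3341.3 − 8) / (3341.3 − 1920) = 1920 × 3333.3 / 1421.3 ≈ 4502.8 mm ≈ 4.50 m.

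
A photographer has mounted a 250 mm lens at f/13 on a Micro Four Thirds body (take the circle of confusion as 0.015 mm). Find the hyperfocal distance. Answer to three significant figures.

Hyperfocal distance H = f²/(N·c) + f = 250²/(13 × 0.015) + 250 = 62500/0.195 + 250 ≈ 320762.8 mm ≈ 321 m.

321 m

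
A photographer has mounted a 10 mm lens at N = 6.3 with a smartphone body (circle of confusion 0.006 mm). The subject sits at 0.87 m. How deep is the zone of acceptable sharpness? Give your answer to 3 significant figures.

0.632 m

Hyperfocal distance H = f²/(N·c) + f = 10²/(6.3 × 0.006) + 10 = 100/0.0378 + 10 ≈ 2655.5 mm ≈ 2.656 m.
Near limit Dn = s·(H − f)/(H + s − 2f) = 870 × (2655.5 − 10) / (2655.5 + 870 − 2 × 10) = 870 × 2645.5 / 3505.5 ≈ 656.56 mm.
Far limit Df = s·(H − f)/(H − s) = 870 × (2655.5 − 10) / (2655.5 − 870) = 870 × 2645.5 / 1785.5 ≈ 1289.04 mm.
Depth of field = Df − Dn = 1289.04 − 656.56 ≈ 632.48 mm ≈ 0.632 m.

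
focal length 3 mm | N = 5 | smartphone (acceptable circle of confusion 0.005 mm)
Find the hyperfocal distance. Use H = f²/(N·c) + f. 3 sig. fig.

Hyperfocal distance H = f²/(N·c) + f = 3²/(5 × 0.005) + 3 = 9/0.025 + 3 ≈ 363.0 mm ≈ 0.363 m.

363 mm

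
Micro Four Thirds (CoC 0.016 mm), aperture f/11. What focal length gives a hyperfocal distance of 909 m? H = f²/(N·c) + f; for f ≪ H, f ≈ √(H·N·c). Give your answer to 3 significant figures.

From H = f²/(N·c) + f, with f ≪ H: f ≈ √(H·N·c) = √(909000 × 11 × 0.016) = √159984 ≈ 400.0 mm.
The +f correction barely moves this — solving exactly, f² + N·c·f − N·c·H = 0 ⇒ f = (−N·c + √((N·c)² + 4·N·c·H))/2 = (−0.176 + √639936)/2 ≈ 399.89 mm, so f ≈ 400 mm.

400 mm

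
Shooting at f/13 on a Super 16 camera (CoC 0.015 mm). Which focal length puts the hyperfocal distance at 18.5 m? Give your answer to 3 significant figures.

From H = f²/(N·c) + f, with f ≪ H: f ≈ √(H·N·c) = √(18500 × 13 × 0.015) = √3607.5 ≈ 60.06 mm.
Exact: f² + N·c·f − N·c·H = 0 ⇒ f = (−N·c + √((N·c)² + 4·N·c·H))/2 = (−0.195 + √14430)/2 ≈ 59.965 mm ≈ 60.0 mm.

60.0 mm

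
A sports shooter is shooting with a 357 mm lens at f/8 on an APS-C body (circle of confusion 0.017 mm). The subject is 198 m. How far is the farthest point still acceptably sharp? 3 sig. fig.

251 m

Hyperfocal distance H = f²/(N·c) + f = 357²/(8 × 0.017) + 357 = 127449/0.136 + 357 ≈ 937482.0 mm ≈ 937.5 m.
Far limit Df = s·(H − f)/(H − s) = 198000 × (937482.0 − 357) / (937482.0 − 198000) = 198000 × 937125.0 / 739482.0 ≈ 250920 mm ≈ 251 m.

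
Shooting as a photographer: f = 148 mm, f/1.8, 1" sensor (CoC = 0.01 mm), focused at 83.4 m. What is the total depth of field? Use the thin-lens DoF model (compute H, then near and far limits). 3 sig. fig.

Hyperfocal distance H = f²/(N·c) + f = 148²/(1.8 × 0.01) + 148 = 21904/0.018 + 148 ≈ 1217036.9 mm ≈ 1217 m.
Near limit Dn = s·(H − f)/(H + s − 2f) = 83400 × (1217036.9 − 148) / (1217036.9 + 83400 − 2 × 148) = 83400 × 1216888.9 / 1300140.9 ≈ 78060 mm.
Far limit Df = s·(H − f)/(H − s) = 83400 × (1217036.9 − 148) / (1217036.9 − 83400) = 83400 × 1216888.9 / 1133636.9 ≈ 89525 mm.
Depth of field = Df − Dn = 89525 − 78060 ≈ 11465 mm ≈ 11.5 m.

11.5 m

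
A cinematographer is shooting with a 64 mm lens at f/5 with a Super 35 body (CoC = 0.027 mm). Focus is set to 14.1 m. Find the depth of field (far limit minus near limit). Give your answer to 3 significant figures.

Hyperfocal distance H = f²/(N·c) + f = 64²/(5 × 0.027) + 64 = 4096/0.135 + 64 ≈ 30404.7 mm ≈ 30.40 m.
Near limit Dn = s·(H − f)/(H + s − 2f) = 14100 × (30404.7 − 64) / (30404.7 + 14100 − 2 × 64) = 14100 × 30340.7 / 44376.7 ≈ 9640 mm.
Far limit Df = s·(H − f)/(H − s) = 14100 × (30404.7 − 64) / (30404.7 − 14100) = 14100 × 30340.7 / 16304.7 ≈ 26238 mm.
Depth of field = Df − Dn = 26238 − 9640 ≈ 16598 mm ≈ 16.6 m.

16.6 m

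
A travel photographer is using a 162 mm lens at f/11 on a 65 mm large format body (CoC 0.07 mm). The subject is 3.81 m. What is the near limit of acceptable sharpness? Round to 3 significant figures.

3.44 m

Hyperfocal distance H = f²/(N·c) + f = 162²/(11 × 0.07) + 162 = 26244/0.77 + 162 ≈ 34245.1 mm ≈ 34.25 m.
Near limit Dn = s·(H − f)/(H + s − 2f) = 3810 × (34245.1 − 162) / (34245.1 + 3810 − 2 × 162) = 3810 × 34083.1 / 37731.1 ≈ 3441.6 mm ≈ 3.44 m.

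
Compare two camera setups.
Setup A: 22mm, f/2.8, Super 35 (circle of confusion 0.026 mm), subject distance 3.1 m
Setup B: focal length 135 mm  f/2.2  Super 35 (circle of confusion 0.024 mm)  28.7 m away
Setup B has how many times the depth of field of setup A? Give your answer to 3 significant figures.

Setup A: H = 22²/(2.8×0.026) + 22 ≈ 6670.4 mm; DoF = Df − Dn = 5772.5 − 2119.0 ≈ 3653.5 mm.
Setup B: H = 135²/(2.2×0.024) + 135 ≈ 345305.5 mm; DoF = Df − Dn = 31289.4 − 26506.4 ≈ 4783.0 mm.
Ratio = 4783.0 / 3653.5 ≈ 1.31.

1.31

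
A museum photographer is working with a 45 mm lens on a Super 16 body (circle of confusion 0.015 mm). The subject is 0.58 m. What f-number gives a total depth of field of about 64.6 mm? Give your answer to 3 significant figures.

Write h = H − f = f²/(N·c). The thin-lens limits are Dn = s·h/(h + (s−f)) and Df = s·h/(h − (s−f)), so DoF = Df − Dn = 2·s·(s−f)·h / (h² − (s−f)²).
That is a quadratic in h: DoF·h² − 2·s·(s−f)·h − DoF·(s−f)² = 0 ⇒ h = (s−f)·(s + √(s² + DoF²)) / DoF = 535 × (580 + √(580² + 64.6²)) / 64.6 = 535 × (580 + 583.586) / 64.6 ≈ 9636.5 mm.
Then N = f²/(c·h) = 45² / (0.015 × 9636.5) = 2025 / 144.55 ≈ 14.

f/14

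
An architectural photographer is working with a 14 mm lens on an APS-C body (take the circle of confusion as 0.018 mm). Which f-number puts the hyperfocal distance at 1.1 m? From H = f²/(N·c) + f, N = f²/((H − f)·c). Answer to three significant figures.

Rearrange H = f²/(N·c) + f for N: N = f² / ((H − f)·c).
N = 14² / ((1100 − 14) × 0.018) = 196 / 19.55 ≈ 10.

f/10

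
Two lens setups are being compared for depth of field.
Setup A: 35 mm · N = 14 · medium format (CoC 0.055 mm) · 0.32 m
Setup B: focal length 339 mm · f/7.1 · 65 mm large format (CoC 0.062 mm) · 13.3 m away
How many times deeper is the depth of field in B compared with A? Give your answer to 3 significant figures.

11.2

Setup A: H = 35²/(14×0.055) + 35 ≈ 1625.9 mm; DoF = Df − Dn = 389.84 − 271.38 ≈ 118.46 mm.
Setup B: H = 339²/(7.1×0.062) + 339 ≈ 261404.4 mm; DoF = Df − Dn = 13994.8 − 12670.9 ≈ 1323.9 mm.
Ratio = 1323.9 / 118.46 ≈ 11.2.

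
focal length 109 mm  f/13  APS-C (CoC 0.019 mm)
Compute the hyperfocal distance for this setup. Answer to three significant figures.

48.2 m

Hyperfocal distance H = f²/(N·c) + f = 109²/(13 × 0.019) + 109 = 11881/0.247 + 109 ≈ 48210.2 mm ≈ 48.2 m.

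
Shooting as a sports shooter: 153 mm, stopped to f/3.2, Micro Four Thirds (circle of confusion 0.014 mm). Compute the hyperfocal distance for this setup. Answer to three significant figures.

523 m

Hyperfocal distance H = f²/(N·c) + f = 153²/(3.2 × 0.014) + 153 = 23409/0.0448 + 153 ≈ 522675.3 mm ≈ 523 m.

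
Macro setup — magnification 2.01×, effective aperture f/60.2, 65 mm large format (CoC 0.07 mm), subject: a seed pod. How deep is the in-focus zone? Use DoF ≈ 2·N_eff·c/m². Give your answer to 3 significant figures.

2.09 mm

At magnification m, DoF ≈ 2·N_eff·c/m² = 2 × 60.2 × 0.07 / 2.01² = 8.428 / 4.04 ≈ 2.09 mm.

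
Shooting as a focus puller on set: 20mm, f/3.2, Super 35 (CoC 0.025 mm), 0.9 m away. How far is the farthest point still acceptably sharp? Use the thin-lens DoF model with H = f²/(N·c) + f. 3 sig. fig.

Hyperfocal distance H = f²/(N·c) + f = 20²/(3.2 × 0.025) + 20 = 400/0.08 + 20 ≈ 5020.0 mm ≈ 5.020 m.
Far limit Df = s·(H − f)/(H − s) = 900 × (5020.0 − 20) / (5020.0 − 900) = 900 × 5000.0 / 4120.0 ≈ 1092.2 mm ≈ 1.09 m.

1.09 m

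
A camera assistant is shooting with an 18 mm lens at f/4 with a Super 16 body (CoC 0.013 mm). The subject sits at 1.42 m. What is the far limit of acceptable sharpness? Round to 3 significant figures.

Hyperfocal distance H = f²/(N·c) + f = 18²/(4 × 0.013) + 18 = 324/0.052 + 18 ≈ 6248.8 mm ≈ 6.249 m.
Far limit Df = s·(H − f)/(H − s) = 1420 × (6248.8 − 18) / (6248.8 − 1420) = 1420 × 6230.8 / 4828.8 ≈ 1832.3 mm ≈ 1.83 m.

1.83 m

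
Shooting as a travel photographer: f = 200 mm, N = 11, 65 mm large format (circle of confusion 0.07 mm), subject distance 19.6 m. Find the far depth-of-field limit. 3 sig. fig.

Hyperfocal distance H = f²/(N·c) + f = 200²/(11 × 0.07) + 200 = 40000/0.77 + 200 ≈ 52148.1 mm ≈ 52.15 m.
Far limit Df = s·(H − f)/(H − s) = 19600 × (52148.1 − 200) / (52148.1 − 19600) = 19600 × 51948.1 / 32548.1 ≈ 31282 mm ≈ 31.3 m.

31.3 m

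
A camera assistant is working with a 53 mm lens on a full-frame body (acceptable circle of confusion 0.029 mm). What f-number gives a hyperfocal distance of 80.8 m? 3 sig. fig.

Rearrange H = f²/(N·c) + f for N: N = f² / ((H − f)·c).
N = 53² / ((80800 − 53) × 0.029) = 2809 / 2342 ≈ 1.20.

f/1.20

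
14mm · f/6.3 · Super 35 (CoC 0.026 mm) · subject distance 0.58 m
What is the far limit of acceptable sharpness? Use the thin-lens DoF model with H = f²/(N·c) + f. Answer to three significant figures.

1.10 m

Hyperfocal distance H = f²/(N·c) + f = 14²/(6.3 × 0.026) + 14 = 196/0.1638 + 14 ≈ 1210.6 mm ≈ 1.211 m.
Far limit Df = s·(H − f)/(H − s) = 580 × (1210.6 − 14) / (1210.6 − 580) = 580 × 1196.6 / 630.6 ≈ 1100.6 mm ≈ 1.10 m.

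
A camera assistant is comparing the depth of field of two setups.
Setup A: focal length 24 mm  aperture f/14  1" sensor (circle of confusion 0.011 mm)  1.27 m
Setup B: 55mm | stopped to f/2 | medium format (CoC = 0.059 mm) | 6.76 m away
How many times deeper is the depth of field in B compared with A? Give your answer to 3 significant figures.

Setup A: H = 24²/(14×0.011) + 24 ≈ 3764.3 mm; DoF = Df − Dn = 1904.42 − 952.64 ≈ 951.78 mm.
Setup B: H = 55²/(2×0.059) + 55 ≈ 25690.6 mm; DoF = Df − Dn = 9154.3 − 5358.5 ≈ 3795.8 mm.
Ratio = 3795.8 / 951.78 ≈ 3.99.

3.99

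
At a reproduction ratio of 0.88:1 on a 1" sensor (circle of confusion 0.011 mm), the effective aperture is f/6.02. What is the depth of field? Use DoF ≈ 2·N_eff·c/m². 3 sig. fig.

At magnification m, DoF ≈ 2·N_eff·c/m² = 2 × 6.02 × 0.011 / 0.88² = 0.1324 / 0.7744 ≈ 0.171 mm.

0.171 mm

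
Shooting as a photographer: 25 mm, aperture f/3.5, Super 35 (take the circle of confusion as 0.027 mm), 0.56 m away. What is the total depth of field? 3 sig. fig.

Hyperfocal distance H = f²/(N·c) + f = 25²/(3.5 × 0.027) + 25 = 625/0.0945 + 25 ≈ 6638.8 mm ≈ 6.639 m.
Near limit Dn = s·(H − f)/(H + s − 2f) = 560 × (6638.8 − 25) / (6638.8 + 560 − 2 × 25) = 560 × 6613.8 / 7148.8 ≈ 518.091 mm.
Far limit Df = s·(H − f)/(H − s) = 560 × (6638.8 − 25) / (6638.8 − 560) = 560 × 6613.8 / 6078.8 ≈ 609.286 mm.
Depth of field = Df − Dn = 609.286 − 518.091 ≈ 91.195 mm.

91.2 mm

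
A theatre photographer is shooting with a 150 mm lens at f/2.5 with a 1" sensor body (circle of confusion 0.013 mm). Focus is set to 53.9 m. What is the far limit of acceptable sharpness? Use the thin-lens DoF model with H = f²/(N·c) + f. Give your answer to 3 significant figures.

Hyperfocal distance H = f²/(N·c) + f = 150²/(2.5 × 0.013) + 150 = 22500/0.0325 + 150 ≈ 692457.7 mm ≈ 692.5 m.
Far limit Df = s·(H − f)/(H − s) = 53900 × (692457.7 − 150) / (692457.7 − 53900) = 53900 × 692307.7 / 638557.7 ≈ 58437 mm ≈ 58.4 m.

58.4 m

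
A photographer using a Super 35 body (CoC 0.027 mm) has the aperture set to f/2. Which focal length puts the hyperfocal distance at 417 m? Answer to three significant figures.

150 mm

From H = f²/(N·c) + f, with f ≪ H: f ≈ √(H·N·c) = √(417000 × 2 × 0.027) = √22518 ≈ 150.1 mm.
The +f correction barely moves this — solving exactly, f² + N·c·f − N·c·H = 0 ⇒ f = (−N·c + √((N·c)² + 4·N·c·H))/2 = (−0.054 + √90072)/2 ≈ 150.03 mm, so f ≈ 150 mm.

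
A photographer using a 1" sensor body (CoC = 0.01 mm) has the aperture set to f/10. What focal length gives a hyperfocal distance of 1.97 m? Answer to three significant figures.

From H = f²/(N·c) + f, with f ≪ H: f ≈ √(H·N·c) = √(1970 × 10 × 0.01) = √197.00 ≈ 14.04 mm.
The +f correction barely moves this — solving exactly, f² + N·c·f − N·c·H = 0 ⇒ f = (−N·c + √((N·c)² + 4·N·c·H))/2 = (−0.1 + √788.01)/2 ≈ 13.986 mm, so f ≈ 14.0 mm.

14.0 mm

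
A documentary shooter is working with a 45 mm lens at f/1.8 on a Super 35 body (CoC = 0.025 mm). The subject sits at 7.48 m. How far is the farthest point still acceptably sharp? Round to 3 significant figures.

Hyperfocal distance H = f²/(N·c) + f = 45²/(1.8 × 0.025) + 45 = 2025/0.045 + 45 ≈ 45045.0 mm ≈ 45.04 m.
Far limit Df = s·(H − f)/(H − s) = 7480 × (45045.0 − 45) / (45045.0 − 7480) = 7480 × 45000.0 / 37565.0 ≈ 8960.5 mm ≈ 8.96 m.

8.96 m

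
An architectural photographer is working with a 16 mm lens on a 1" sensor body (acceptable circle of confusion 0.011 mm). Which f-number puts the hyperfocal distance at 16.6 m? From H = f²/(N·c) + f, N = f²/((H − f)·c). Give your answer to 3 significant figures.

f/1.40

Rearrange H = f²/(N·c) + f for N: N = f² / ((H − f)·c).
N = 16² / ((16600 − 16) × 0.011) = 256 / 182.4 ≈ 1.40.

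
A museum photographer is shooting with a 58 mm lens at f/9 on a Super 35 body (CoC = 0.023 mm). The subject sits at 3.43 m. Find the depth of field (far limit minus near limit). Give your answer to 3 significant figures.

1.49 m

Hyperfocal distance H = f²/(N·c) + f = 58²/(9 × 0.023) + 58 = 3364/0.207 + 58 ≈ 16309.2 mm ≈ 16.31 m.
Near limit Dn = s·(H − f)/(H + s − 2f) = 3430 × (16309.2 − 58) / (16309.2 + 3430 − 2 × 58) = 3430 × 16251.2 / 19623.2 ≈ 2840.6 mm.
Far limit Df = s·(H − f)/(H − s) = 3430 × (16309.2 − 58) / (16309.2 − 3430) = 3430 × 16251.2 / 12879.2 ≈ 4328.0 mm.
Depth of field = Df − Dn = 4328.0 − 2840.6 ≈ 1487.4 mm ≈ 1.49 m.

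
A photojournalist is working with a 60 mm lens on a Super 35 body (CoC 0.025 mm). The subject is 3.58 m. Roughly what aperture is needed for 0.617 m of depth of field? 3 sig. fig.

Write h = H − f = f²/(N·c). The thin-lens limits are Dn = s·h/(h + (s−f)) and Df = s·h/(h − (s−f)), so DoF = Df − Dn = 2·s·(s−f)·h / (h² − (s−f)²).
That is a quadratic in h: DoF·h² − 2·s·(s−f)·h − DoF·(s−f)² = 0 ⇒ h = (s−f)·(s + √(s² + DoF²)) / DoF = 3520 × (3580 + √(3580² + 617²)) / 617 = 3520 × (3580 + 3632.78) / 617 ≈ 41149 mm.
Then N = f²/(c·h) = 60² / (0.025 × 41149) = 3600 / 1028.7 ≈ 3.50.

f/3.50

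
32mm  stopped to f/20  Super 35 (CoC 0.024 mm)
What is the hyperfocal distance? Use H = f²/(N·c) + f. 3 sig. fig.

Hyperfocal distance H = f²/(N·c) + f = 32²/(20 × 0.024) + 32 = 1024/0.48 + 32 ≈ 2165.3 mm ≈ 2.17 m.

2.17 m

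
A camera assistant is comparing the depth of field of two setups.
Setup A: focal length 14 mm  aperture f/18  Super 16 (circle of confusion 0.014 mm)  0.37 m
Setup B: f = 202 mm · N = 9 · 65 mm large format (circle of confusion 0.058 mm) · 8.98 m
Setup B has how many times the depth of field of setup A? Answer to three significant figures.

Setup A: H = 14²/(18×0.014) + 14 ≈ 791.8 mm; DoF = Df − Dn = 682.30 − 253.82 ≈ 428.48 mm.
Setup B: H = 202²/(9×0.058) + 202 ≈ 78370.6 mm; DoF = Df − Dn = 10116.0 − 8073.4 ≈ 2042.6 mm.
Ratio = 2042.6 / 428.48 ≈ 4.77.

4.77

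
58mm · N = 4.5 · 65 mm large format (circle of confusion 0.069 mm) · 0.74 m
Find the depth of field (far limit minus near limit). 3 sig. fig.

Hyperfocal distance H = f²/(N·c) + f = 58²/(4.5 × 0.069) + 58 = 3364/0.3105 + 58 ≈ 10892.1 mm ≈ 10.89 m.
Near limit Dn = s·(H − f)/(H + s − 2f) = 740 × (10892.1 − 58) / (10892.1 + 740 − 2 × 58) = 740 × 10834.1 / 11516.1 ≈ 696.176 mm.
Far limit Df = s·(H − f)/(H − s) = 740 × (10892.1 − 58) / (10892.1 − 740) = 740 × 10834.1 / 10152.1 ≈ 789.712 mm.
Depth of field = Df − Dn = 789.712 − 696.176 ≈ 93.536 mm.

93.5 mm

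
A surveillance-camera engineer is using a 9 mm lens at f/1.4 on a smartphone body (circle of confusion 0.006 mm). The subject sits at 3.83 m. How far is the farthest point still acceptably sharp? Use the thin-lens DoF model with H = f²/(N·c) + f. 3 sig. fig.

Hyperfocal distance H = f²/(N·c) + f = 9²/(1.4 × 0.006) + 9 = 81/0.0084 + 9 ≈ 9651.9 mm ≈ 9.652 m.
Far limit Df = s·(H − f)/(H − s) = 3830 × (9651.9 − 9) / (9651.9 − 3830) = 3830 × 9642.9 / 5821.9 ≈ 6343.7 mm ≈ 6.34 m.

6.34 m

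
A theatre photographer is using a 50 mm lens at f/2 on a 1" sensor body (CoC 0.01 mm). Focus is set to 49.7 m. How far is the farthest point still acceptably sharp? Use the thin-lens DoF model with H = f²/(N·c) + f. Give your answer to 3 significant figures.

Hyperfocal distance H = f²/(N·c) + f = 50²/(2 × 0.01) + 50 = 2500/0.02 + 50 ≈ 125050.0 mm ≈ 125.0 m.
Far limit Df = s·(H − f)/(H − s) = 49700 × (125050.0 − 50) / (125050.0 − 49700) = 49700 × 125000.0 / 75350.0 ≈ 82449 mm ≈ 82.4 m.

82.4 m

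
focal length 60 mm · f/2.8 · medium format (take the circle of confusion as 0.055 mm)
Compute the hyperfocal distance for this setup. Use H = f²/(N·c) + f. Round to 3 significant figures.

23.4 m

Hyperfocal distance H = f²/(N·c) + f = 60²/(2.8 × 0.055) + 60 = 3600/0.154 + 60 ≈ 23436.6 mm ≈ 23.4 m.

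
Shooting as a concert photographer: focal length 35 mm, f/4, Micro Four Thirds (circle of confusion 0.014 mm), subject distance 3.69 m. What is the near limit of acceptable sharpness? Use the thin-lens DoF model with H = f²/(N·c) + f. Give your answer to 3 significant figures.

Hyperfocal distance H = f²/(N·c) + f = 35²/(4 × 0.014) + 35 = 1225/0.056 + 35 ≈ 21910.0 mm ≈ 21.91 m.
Near limit Dn = s·(H − f)/(H + s − 2f) = 3690 × (21910.0 − 35) / (21910.0 + 3690 − 2 × 35) = 3690 × 21875.0 / 25530.0 ≈ 3161.7 mm ≈ 3.16 m.

3.16 m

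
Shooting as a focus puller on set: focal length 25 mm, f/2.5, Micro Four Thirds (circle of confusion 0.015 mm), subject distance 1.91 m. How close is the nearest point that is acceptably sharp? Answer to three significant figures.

1.72 m

Hyperfocal distance H = f²/(N·c) + f = 25²/(2.5 × 0.015) + 25 = 625/0.0375 + 25 ≈ 16691.7 mm ≈ 16.69 m.
Near limit Dn = s·(H − f)/(H + s − 2f) = 1910 × (16691.7 − 25) / (16691.7 + 1910 − 2 × 25) = 1910 × 16666.7 / 18551.7 ≈ 1715.9 mm ≈ 1.72 m.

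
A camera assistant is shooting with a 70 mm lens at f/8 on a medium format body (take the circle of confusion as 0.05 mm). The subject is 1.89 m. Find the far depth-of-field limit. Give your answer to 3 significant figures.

Hyperfocal distance H = f²/(N·c) + f = 70²/(8 × 0.05) + 70 = 4900/0.4 + 70 ≈ 12320.0 mm ≈ 12.32 m.
Far limit Df = s·(H − f)/(H − s) = 1890 × (12320.0 − 70) / (12320.0 − 1890) = 1890 × 12250.0 / 10430.0 ≈ 2219.8 mm ≈ 2.22 m.

2.22 m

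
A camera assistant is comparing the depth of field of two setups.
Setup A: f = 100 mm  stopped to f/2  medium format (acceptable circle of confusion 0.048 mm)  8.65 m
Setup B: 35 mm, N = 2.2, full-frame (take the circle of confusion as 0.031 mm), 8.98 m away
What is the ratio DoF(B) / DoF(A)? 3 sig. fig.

8.32

Setup A: H = 100²/(2×0.048) + 100 ≈ 104266.7 mm; DoF = Df − Dn = 9423.5 − 7993.9 ≈ 1429.6 mm.
Setup B: H = 35²/(2.2×0.031) + 35 ≈ 17996.9 mm; DoF = Df − Dn = 17888 − 5995 ≈ 11893 mm.
Ratio = 11893 / 1429.6 ≈ 8.32.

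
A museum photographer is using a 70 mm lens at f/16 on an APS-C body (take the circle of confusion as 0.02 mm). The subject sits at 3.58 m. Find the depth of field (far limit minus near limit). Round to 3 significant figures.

Hyperfocal distance H = f²/(N·c) + f = 70²/(16 × 0.02) + 70 = 4900/0.32 + 70 ≈ 15382.5 mm ≈ 15.38 m.
Near limit Dn = s·(H − f)/(H + s − 2f) = 3580 × (15382.5 − 70) / (15382.5 + 3580 − 2 × 70) = 3580 × 15312.5 / 18822.5 ≈ 2912.4 mm.
Far limit Df = s·(H − f)/(H − s) = 3580 × (15382.5 − 70) / (15382.5 − 3580) = 3580 × 15312.5 / 11802.5 ≈ 4644.7 mm.
Depth of field = Df − Dn = 4644.7 − 2912.4 ≈ 1732.3 mm ≈ 1.73 m.

1.73 m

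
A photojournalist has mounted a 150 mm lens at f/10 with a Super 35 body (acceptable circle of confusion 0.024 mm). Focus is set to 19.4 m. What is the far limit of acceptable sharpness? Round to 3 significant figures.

24.4 m

Hyperfocal distance H = f²/(N·c) + f = 150²/(10 × 0.024) + 150 = 22500/0.24 + 150 ≈ 93900.0 mm ≈ 93.90 m.
Far limit Df = s·(H − f)/(H − s) = 19400 × (93900.0 − 150) / (93900.0 − 19400) = 19400 × 93750.0 / 74500.0 ≈ 24413 mm ≈ 24.4 m.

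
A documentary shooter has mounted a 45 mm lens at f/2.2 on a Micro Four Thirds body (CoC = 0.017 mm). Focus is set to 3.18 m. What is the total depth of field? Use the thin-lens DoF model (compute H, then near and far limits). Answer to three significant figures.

369 mm

Hyperfocal distance H = f²/(N·c) + f = 45²/(2.2 × 0.017) + 45 = 2025/0.0374 + 45 ≈ 54189.4 mm ≈ 54.19 m.
Near limit Dn = s·(H − f)/(H + s − 2f) = 3180 × (54189.4 − 45) / (54189.4 + 3180 − 2 × 45) = 3180 × 54144.4 / 57279.4 ≈ 3005.95 mm.
Far limit Df = s·(H − f)/(H − s) = 3180 × (54189.4 − 45) / (54189.4 − 3180) = 3180 × 54144.4 / 51009.4 ≈ 3375.44 mm.
Depth of field = Df − Dn = 3375.44 − 3005.95 ≈ 369.49 mm.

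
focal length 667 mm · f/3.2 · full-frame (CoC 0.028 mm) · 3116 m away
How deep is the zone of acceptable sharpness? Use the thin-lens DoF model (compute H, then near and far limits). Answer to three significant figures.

Hyperfocal distance H = f²/(N·c) + f = 667²/(3.2 × 0.028) + 667 = 444889/0.0896 + 667 ≈ 4965946.0 mm ≈ 4966 m.
Near limit Dn = s·(H − f)/(H + s − 2f) = 3116000 × (4965946.0 − 667) / (4965946.0 + 3116000 − 2 × 667) = 3116000 × 4965279.0 / 8080612.0 ≈ 1914683 mm.
Far limit Df = s·(H − f)/(H − s) = 3116000 × (4965946.0 − 667) / (4965946.0 − 3116000) = 3116000 × 4965279.0 / 1849946.0 ≈ 8363384 mm.
Depth of field = Df − Dn = 8363384 − 1914683 ≈ 6448701 mm ≈ 6450 m.

6450 m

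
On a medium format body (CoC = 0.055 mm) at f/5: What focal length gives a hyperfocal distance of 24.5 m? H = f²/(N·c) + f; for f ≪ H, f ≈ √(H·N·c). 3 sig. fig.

81.9 mm

From H = f²/(N·c) + f, with f ≪ H: f ≈ √(H·N·c) = √(24500 × 5 × 0.055) = √6737.5 ≈ 82.08 mm.
Exact: f² + N·c·f − N·c·H = 0 ⇒ f = (−N·c + √((N·c)² + 4·N·c·H))/2 = (−0.275 + √26950)/2 ≈ 81.945 mm ≈ 81.9 mm.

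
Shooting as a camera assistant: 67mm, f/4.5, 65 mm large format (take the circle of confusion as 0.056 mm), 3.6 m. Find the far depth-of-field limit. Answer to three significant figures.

4.49 m

Hyperfocal distance H = f²/(N·c) + f = 67²/(4.5 × 0.056) + 67 = 4489/0.252 + 67 ≈ 17880.5 mm ≈ 17.88 m.
Far limit Df = s·(H − f)/(H − s) = 3600 × (17880.5 − 67) / (17880.5 − 3600) = 3600 × 17813.5 / 14280.5 ≈ 4490.6 mm ≈ 4.49 m.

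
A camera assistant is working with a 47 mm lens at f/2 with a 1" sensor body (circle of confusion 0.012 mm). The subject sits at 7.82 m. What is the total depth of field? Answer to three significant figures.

Hyperfocal distance H = f²/(N·c) + f = 47²/(2 × 0.012) + 47 = 2209/0.024 + 47 ≈ 92088.7 mm ≈ 92.09 m.
Near limit Dn = s·(H − f)/(H + s − 2f) = 7820 × (92088.7 − 47) / (92088.7 + 7820 − 2 × 47) = 7820 × 92041.7 / 99814.7 ≈ 7211.0 mm.
Far limit Df = s·(H − f)/(H − s) = 7820 × (92088.7 − 47) / (92088.7 − 7820) = 7820 × 92041.7 / 84268.7 ≈ 8541.3 mm.
Depth of field = Df − Dn = 8541.3 − 7211.0 ≈ 1330.3 mm ≈ 1.33 m.

1.33 m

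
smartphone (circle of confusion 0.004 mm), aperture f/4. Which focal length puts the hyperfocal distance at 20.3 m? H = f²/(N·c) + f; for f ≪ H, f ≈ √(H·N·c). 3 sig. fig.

From H = f²/(N·c) + f, with f ≪ H: f ≈ √(H·N·c) = √(20300 × 4 × 0.004) = √324.80 ≈ 18.02 mm.
The +f correction barely moves this — solving exactly, f² + N·c·f − N·c·H = 0 ⇒ f = (−N·c + √((N·c)² + 4·N·c·H))/2 = (−0.016 + √1299.2)/2 ≈ 18.014 mm, so f ≈ 18.0 mm.

18.0 mm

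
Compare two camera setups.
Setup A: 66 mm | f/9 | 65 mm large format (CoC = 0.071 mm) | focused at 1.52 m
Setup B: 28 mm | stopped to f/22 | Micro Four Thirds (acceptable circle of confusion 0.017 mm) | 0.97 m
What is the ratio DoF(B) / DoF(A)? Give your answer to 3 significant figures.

1.61

Setup A: H = 66²/(9×0.071) + 66 ≈ 6882.9 mm; DoF = Df − Dn = 1932.11 − 1252.79 ≈ 679.32 mm.
Setup B: H = 28²/(22×0.017) + 28 ≈ 2124.3 mm; DoF = Df − Dn = 1761.6 − 669.3 ≈ 1092.3 mm.
Ratio = 1092.3 / 679.32 ≈ 1.61.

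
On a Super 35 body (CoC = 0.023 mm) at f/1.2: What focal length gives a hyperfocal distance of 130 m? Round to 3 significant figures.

From H = f²/(N·c) + f, with f ≪ H: f ≈ √(H·N·c) = √(130000 × 1.2 × 0.023) = √3588.0 ≈ 59.90 mm.
The +f correction barely moves this — solving exactly, f² + N·c·f − N·c·H = 0 ⇒ f = (−N·c + √((N·c)² + 4·N·c·H))/2 = (−0.0276 + √14352)/2 ≈ 59.886 mm, so f ≈ 59.9 mm.

59.9 mm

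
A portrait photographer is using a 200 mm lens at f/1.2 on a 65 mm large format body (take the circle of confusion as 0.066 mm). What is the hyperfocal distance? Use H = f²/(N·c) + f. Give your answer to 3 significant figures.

505 m

Hyperfocal distance H = f²/(N·c) + f = 200²/(1.2 × 0.066) + 200 = 40000/0.0792 + 200 ≈ 505250.5 mm ≈ 505 m.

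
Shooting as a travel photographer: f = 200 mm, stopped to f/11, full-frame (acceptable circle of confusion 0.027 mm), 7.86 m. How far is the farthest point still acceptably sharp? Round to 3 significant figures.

Hyperfocal distance H = f²/(N·c) + f = 200²/(11 × 0.027) + 200 = 40000/0.297 + 200 ≈ 134880.1 mm ≈ 134.9 m.
Far limit Df = s·(H − f)/(H − s) = 7860 × (134880.1 − 200) / (134880.1 − 7860) = 7860 × 134680.1 / 127020.1 ≈ 8334.0 mm ≈ 8.33 m.

8.33 m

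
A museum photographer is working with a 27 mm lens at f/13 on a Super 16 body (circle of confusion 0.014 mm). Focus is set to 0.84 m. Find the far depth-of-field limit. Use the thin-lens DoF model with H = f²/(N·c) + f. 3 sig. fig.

1.05 m

Hyperfocal distance H = f²/(N·c) + f = 27²/(13 × 0.014) + 27 = 729/0.182 + 27 ≈ 4032.5 mm ≈ 4.032 m.
Far limit Df = s·(H − f)/(H − s) = 840 × (4032.5 − 27) / (4032.5 − 840) = 840 × 4005.5 / 3192.5 ≈ 1053.9 mm ≈ 1.05 m.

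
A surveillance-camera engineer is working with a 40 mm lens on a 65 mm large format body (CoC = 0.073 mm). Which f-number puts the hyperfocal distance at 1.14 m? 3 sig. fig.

Rearrange H = f²/(N·c) + f for N: N = f² / ((H − f)·c).
N = 40² / ((1140 − 40) × 0.073) = 1600 / 80.30 ≈ 19.9.

f/19.9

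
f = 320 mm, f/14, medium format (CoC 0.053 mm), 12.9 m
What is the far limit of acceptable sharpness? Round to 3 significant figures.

Hyperfocal distance H = f²/(N·c) + f = 320²/(14 × 0.053) + 320 = 102400/0.742 + 320 ≈ 138325.4 mm ≈ 138.3 m.
Far limit Df = s·(H − f)/(H − s) = 12900 × (138325.4 − 320) / (138325.4 − 12900) = 12900 × 138005.4 / 125425.4 ≈ 14194 mm ≈ 14.2 m.

14.2 m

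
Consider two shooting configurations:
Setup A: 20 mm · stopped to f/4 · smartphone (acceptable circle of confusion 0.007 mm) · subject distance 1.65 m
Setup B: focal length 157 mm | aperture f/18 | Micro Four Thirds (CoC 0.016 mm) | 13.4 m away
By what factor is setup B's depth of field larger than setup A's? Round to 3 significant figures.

Setup A: H = 20²/(4×0.007) + 20 ≈ 14305.7 mm; DoF = Df − Dn = 1862.51 − 1481.02 ≈ 381.49 mm.
Setup B: H = 157²/(18×0.016) + 157 ≈ 85743.8 mm; DoF = Df − Dn = 15853.0 − 11604.4 ≈ 4248.6 mm.
Ratio = 4248.6 / 381.49 ≈ 11.1.

11.1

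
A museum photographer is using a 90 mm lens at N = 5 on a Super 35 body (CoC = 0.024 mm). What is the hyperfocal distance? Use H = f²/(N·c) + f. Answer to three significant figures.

Hyperfocal distance H = f²/(N·c) + f = 90²/(5 × 0.024) + 90 = 8100/0.12 + 90 ≈ 67590.0 mm ≈ 67.6 m.

67.6 m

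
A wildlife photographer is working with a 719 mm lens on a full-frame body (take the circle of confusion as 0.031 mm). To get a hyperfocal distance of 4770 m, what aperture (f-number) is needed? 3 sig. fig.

Rearrange H = f²/(N·c) + f for N: N = f² / ((H − f)·c).
N = 719² / ((4770000 − 719) × 0.031) = 516961 / 147848 ≈ 3.50.

f/3.50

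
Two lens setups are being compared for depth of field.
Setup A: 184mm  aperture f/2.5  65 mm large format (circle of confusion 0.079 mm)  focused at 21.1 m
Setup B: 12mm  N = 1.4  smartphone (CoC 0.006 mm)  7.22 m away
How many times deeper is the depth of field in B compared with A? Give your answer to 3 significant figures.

Setup A: H = 184²/(2.5×0.079) + 184 ≈ 171606.8 mm; DoF = Df − Dn = 24032.3 − 18805.5 ≈ 5226.8 mm.
Setup B: H = 12²/(1.4×0.006) + 12 ≈ 17154.9 mm; DoF = Df − Dn = 12458.3 − 5082.8 ≈ 7375.5 mm.
Ratio = 7375.5 / 5226.8 ≈ 1.41.

1.41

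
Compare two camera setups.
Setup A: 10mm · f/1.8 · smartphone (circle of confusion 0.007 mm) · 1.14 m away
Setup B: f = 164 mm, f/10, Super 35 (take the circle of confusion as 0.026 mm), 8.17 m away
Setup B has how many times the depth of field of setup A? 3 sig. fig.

3.84

Setup A: H = 10²/(1.8×0.007) + 10 ≈ 7946.5 mm; DoF = Df − Dn = 1329.26 − 997.92 ≈ 331.34 mm.
Setup B: H = 164²/(10×0.026) + 164 ≈ 103610.2 mm; DoF = Df − Dn = 8855.3 − 7583.1 ≈ 1272.2 mm.
Ratio = 1272.2 / 331.34 ≈ 3.84.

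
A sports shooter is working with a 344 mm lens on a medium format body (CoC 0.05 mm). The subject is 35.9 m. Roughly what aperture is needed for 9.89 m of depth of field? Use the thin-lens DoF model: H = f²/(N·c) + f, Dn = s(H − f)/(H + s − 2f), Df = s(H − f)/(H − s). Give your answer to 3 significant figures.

f/9

Write h = H − f = f²/(N·c). The thin-lens limits are Dn = s·h/(h + (s−f)) and Df = s·h/(h − (s−f)), so DoF = Df − Dn = 2·s·(s−f)·h / (h² − (s−f)²).
That is a quadratic in h: DoF·h² − 2·s·(s−f)·h − DoF·(s−f)² = 0 ⇒ h = (s−f)·(s + √(s² + DoF²)) / DoF = 35556 × (35900 + √(35900² + 9890²)) / 9890 = 35556 × (35900 + 37237.4) / 9890 ≈ 262940 mm.
Then N = f²/(c·h) = 344² / (0.05 × 262940) = 118336 / 13147 ≈ 9.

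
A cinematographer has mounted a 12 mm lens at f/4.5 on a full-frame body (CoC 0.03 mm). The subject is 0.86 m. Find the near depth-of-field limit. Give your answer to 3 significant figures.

Hyperfocal distance H = f²/(N·c) + f = 12²/(4.5 × 0.03) + 12 = 144/0.135 + 12 ≈ 1078.7 mm ≈ 1.079 m.
Near limit Dn = s·(H − f)/(H + s − 2f) = 860 × (1078.7 − 12) / (1078.7 + 860 − 2 × 12) = 860 × 1066.7 / 1914.7 ≈ 479.11 mm.

479 mm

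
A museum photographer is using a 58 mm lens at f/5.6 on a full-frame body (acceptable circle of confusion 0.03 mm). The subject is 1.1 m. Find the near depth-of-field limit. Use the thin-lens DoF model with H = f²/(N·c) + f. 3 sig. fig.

1.05 m

Hyperfocal distance H = f²/(N·c) + f = 58²/(5.6 × 0.03) + 58 = 3364/0.168 + 58 ≈ 20081.8 mm ≈ 20.08 m.
Near limit Dn = s·(H − f)/(H + s − 2f) = 1100 × (20081.8 − 58) / (20081.8 + 1100 − 2 × 58) = 1100 × 20023.8 / 21065.8 ≈ 1045.6 mm ≈ 1.05 m.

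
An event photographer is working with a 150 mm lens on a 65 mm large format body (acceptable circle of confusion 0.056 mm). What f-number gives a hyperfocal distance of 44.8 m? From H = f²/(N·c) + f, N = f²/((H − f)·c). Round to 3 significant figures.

f/9

Rearrange H = f²/(N·c) + f for N: N = f² / ((H − f)·c).
N = 150² / ((44800 − 150) × 0.056) = 22500 / 2500 ≈ 9.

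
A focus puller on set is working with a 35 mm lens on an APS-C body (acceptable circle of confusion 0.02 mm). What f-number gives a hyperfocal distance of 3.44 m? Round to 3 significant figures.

f/18

Rearrange H = f²/(N·c) + f for N: N = f² / ((H − f)·c).
N = 35² / ((3440 − 35) × 0.02) = 1225 / 68.10 ≈ 18.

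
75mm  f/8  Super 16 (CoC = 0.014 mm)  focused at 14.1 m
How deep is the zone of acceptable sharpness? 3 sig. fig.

Hyperfocal distance H = f²/(N·c) + f = 75²/(8 × 0.014) + 75 = 5625/0.112 + 75 ≈ 50298.2 mm ≈ 50.30 m.
Near limit Dn = s·(H − f)/(H + s − 2f) = 14100 × (50298.2 − 75) / (50298.2 + 14100 − 2 × 75) = 14100 × 50223.2 / 64248.2 ≈ 11022.1 mm.
Far limit Df = s·(H − f)/(H − s) = 14100 × (50298.2 − 75) / (50298.2 − 14100) = 14100 × 50223.2 / 36198.2 ≈ 19563.0 mm.
Depth of field = Df − Dn = 19563.0 − 11022.1 ≈ 8540.9 mm ≈ 8.54 m.

8.54 m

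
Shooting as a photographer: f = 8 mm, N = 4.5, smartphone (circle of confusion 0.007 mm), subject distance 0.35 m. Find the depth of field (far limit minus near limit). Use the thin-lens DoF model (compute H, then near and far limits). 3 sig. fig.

Hyperfocal distance H = f²/(N·c) + f = 8²/(4.5 × 0.007) + 8 = 64/0.0315 + 8 ≈ 2039.7 mm ≈ 2.040 m.
Near limit Dn = s·(H − f)/(H + s − 2f) = 350 × (2039.7 − 8) / (2039.7 + 350 − 2 × 8) = 350 × 2031.7 / 2373.7 ≈ 299.57 mm.
Far limit Df = s·(H − f)/(H − s) = 350 × (2039.7 − 8) / (2039.7 − 350) = 350 × 2031.7 / 1689.7 ≈ 420.84 mm.
Depth of field = Df − Dn = 420.84 − 299.57 ≈ 121.27 mm.

121 mm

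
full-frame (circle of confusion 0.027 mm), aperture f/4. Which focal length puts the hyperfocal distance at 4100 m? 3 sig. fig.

665 mm

From H = f²/(N·c) + f, with f ≪ H: f ≈ √(H·N·c) = √(4100000 × 4 × 0.027) = √442800 ≈ 665.4 mm.
The +f correction barely moves this — solving exactly, f² + N·c·f − N·c·H = 0 ⇒ f = (−N·c + √((N·c)² + 4·N·c·H))/2 = (−0.108 + √1771200)/2 ≈ 665.38 mm, so f ≈ 665 mm.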